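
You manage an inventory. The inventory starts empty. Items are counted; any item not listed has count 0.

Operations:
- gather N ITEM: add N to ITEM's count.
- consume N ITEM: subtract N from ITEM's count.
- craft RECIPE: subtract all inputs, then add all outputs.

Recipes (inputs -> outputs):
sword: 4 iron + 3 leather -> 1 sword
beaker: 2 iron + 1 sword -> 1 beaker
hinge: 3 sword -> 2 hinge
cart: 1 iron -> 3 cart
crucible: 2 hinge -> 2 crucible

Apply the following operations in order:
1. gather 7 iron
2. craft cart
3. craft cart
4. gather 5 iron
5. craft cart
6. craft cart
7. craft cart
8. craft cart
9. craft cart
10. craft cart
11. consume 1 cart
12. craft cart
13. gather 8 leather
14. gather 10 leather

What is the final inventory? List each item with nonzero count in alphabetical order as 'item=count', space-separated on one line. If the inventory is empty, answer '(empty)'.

Answer: cart=26 iron=3 leather=18

Derivation:
After 1 (gather 7 iron): iron=7
After 2 (craft cart): cart=3 iron=6
After 3 (craft cart): cart=6 iron=5
After 4 (gather 5 iron): cart=6 iron=10
After 5 (craft cart): cart=9 iron=9
After 6 (craft cart): cart=12 iron=8
After 7 (craft cart): cart=15 iron=7
After 8 (craft cart): cart=18 iron=6
After 9 (craft cart): cart=21 iron=5
After 10 (craft cart): cart=24 iron=4
After 11 (consume 1 cart): cart=23 iron=4
After 12 (craft cart): cart=26 iron=3
After 13 (gather 8 leather): cart=26 iron=3 leather=8
After 14 (gather 10 leather): cart=26 iron=3 leather=18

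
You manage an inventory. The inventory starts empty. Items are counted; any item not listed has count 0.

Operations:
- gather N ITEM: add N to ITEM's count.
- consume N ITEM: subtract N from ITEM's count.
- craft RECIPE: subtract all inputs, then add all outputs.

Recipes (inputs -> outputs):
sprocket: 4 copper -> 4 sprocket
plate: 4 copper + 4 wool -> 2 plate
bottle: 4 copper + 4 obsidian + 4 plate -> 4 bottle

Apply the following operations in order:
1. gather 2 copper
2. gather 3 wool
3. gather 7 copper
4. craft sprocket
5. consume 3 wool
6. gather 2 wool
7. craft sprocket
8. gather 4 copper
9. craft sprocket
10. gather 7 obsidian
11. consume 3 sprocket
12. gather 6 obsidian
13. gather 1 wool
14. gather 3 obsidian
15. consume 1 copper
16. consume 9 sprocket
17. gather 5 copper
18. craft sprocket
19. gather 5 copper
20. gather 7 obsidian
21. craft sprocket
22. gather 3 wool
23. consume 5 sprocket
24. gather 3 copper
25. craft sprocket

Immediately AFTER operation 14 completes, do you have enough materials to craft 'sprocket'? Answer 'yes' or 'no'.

After 1 (gather 2 copper): copper=2
After 2 (gather 3 wool): copper=2 wool=3
After 3 (gather 7 copper): copper=9 wool=3
After 4 (craft sprocket): copper=5 sprocket=4 wool=3
After 5 (consume 3 wool): copper=5 sprocket=4
After 6 (gather 2 wool): copper=5 sprocket=4 wool=2
After 7 (craft sprocket): copper=1 sprocket=8 wool=2
After 8 (gather 4 copper): copper=5 sprocket=8 wool=2
After 9 (craft sprocket): copper=1 sprocket=12 wool=2
After 10 (gather 7 obsidian): copper=1 obsidian=7 sprocket=12 wool=2
After 11 (consume 3 sprocket): copper=1 obsidian=7 sprocket=9 wool=2
After 12 (gather 6 obsidian): copper=1 obsidian=13 sprocket=9 wool=2
After 13 (gather 1 wool): copper=1 obsidian=13 sprocket=9 wool=3
After 14 (gather 3 obsidian): copper=1 obsidian=16 sprocket=9 wool=3

Answer: no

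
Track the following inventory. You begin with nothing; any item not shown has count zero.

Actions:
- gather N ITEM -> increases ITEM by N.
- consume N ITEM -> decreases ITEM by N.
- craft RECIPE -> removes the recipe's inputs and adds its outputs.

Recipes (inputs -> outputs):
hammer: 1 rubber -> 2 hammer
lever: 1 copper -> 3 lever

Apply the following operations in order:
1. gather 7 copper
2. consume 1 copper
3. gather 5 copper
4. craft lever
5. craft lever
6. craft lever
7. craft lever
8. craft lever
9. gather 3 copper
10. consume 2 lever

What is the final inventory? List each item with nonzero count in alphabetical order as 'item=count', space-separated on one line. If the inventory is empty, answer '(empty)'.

Answer: copper=9 lever=13

Derivation:
After 1 (gather 7 copper): copper=7
After 2 (consume 1 copper): copper=6
After 3 (gather 5 copper): copper=11
After 4 (craft lever): copper=10 lever=3
After 5 (craft lever): copper=9 lever=6
After 6 (craft lever): copper=8 lever=9
After 7 (craft lever): copper=7 lever=12
After 8 (craft lever): copper=6 lever=15
After 9 (gather 3 copper): copper=9 lever=15
After 10 (consume 2 lever): copper=9 lever=13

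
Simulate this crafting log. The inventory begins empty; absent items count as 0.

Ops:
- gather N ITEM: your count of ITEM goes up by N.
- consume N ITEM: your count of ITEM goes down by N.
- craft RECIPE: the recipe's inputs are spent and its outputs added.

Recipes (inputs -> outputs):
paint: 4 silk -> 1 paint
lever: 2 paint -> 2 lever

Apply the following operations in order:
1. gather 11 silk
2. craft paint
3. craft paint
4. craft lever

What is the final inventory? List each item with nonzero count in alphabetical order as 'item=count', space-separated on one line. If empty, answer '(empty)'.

Answer: lever=2 silk=3

Derivation:
After 1 (gather 11 silk): silk=11
After 2 (craft paint): paint=1 silk=7
After 3 (craft paint): paint=2 silk=3
After 4 (craft lever): lever=2 silk=3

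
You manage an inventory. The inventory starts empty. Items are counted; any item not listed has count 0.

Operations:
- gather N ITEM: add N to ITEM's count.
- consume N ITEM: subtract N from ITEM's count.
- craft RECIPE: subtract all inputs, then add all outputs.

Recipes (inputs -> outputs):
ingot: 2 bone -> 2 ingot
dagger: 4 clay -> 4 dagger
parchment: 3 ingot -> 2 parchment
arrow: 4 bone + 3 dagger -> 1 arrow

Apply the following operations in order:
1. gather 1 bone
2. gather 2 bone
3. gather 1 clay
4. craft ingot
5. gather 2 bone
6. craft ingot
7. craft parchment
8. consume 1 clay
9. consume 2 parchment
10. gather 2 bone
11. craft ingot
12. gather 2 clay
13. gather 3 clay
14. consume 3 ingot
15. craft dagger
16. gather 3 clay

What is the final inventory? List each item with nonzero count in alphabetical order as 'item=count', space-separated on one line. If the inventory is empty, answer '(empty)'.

Answer: bone=1 clay=4 dagger=4

Derivation:
After 1 (gather 1 bone): bone=1
After 2 (gather 2 bone): bone=3
After 3 (gather 1 clay): bone=3 clay=1
After 4 (craft ingot): bone=1 clay=1 ingot=2
After 5 (gather 2 bone): bone=3 clay=1 ingot=2
After 6 (craft ingot): bone=1 clay=1 ingot=4
After 7 (craft parchment): bone=1 clay=1 ingot=1 parchment=2
After 8 (consume 1 clay): bone=1 ingot=1 parchment=2
After 9 (consume 2 parchment): bone=1 ingot=1
After 10 (gather 2 bone): bone=3 ingot=1
After 11 (craft ingot): bone=1 ingot=3
After 12 (gather 2 clay): bone=1 clay=2 ingot=3
After 13 (gather 3 clay): bone=1 clay=5 ingot=3
After 14 (consume 3 ingot): bone=1 clay=5
After 15 (craft dagger): bone=1 clay=1 dagger=4
After 16 (gather 3 clay): bone=1 clay=4 dagger=4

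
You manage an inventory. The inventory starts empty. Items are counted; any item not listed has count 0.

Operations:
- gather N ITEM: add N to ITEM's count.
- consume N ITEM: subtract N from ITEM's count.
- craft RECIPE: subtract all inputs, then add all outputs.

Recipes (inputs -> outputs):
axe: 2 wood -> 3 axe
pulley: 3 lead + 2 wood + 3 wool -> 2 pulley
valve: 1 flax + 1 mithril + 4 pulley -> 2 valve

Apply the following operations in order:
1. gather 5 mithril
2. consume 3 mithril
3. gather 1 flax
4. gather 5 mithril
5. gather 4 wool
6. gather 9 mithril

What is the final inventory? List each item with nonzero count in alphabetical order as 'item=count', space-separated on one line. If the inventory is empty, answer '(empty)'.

Answer: flax=1 mithril=16 wool=4

Derivation:
After 1 (gather 5 mithril): mithril=5
After 2 (consume 3 mithril): mithril=2
After 3 (gather 1 flax): flax=1 mithril=2
After 4 (gather 5 mithril): flax=1 mithril=7
After 5 (gather 4 wool): flax=1 mithril=7 wool=4
After 6 (gather 9 mithril): flax=1 mithril=16 wool=4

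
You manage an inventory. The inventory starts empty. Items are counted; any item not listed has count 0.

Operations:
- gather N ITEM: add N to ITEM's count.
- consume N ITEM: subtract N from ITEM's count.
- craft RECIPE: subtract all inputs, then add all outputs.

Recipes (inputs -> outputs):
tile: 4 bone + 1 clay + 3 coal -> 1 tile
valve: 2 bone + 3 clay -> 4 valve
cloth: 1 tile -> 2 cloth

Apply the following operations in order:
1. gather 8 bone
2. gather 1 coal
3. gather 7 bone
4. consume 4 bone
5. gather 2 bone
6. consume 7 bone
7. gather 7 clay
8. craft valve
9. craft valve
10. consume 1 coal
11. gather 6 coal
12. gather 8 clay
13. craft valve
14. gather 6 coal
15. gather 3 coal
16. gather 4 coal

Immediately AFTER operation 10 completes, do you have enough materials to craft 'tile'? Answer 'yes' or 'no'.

Answer: no

Derivation:
After 1 (gather 8 bone): bone=8
After 2 (gather 1 coal): bone=8 coal=1
After 3 (gather 7 bone): bone=15 coal=1
After 4 (consume 4 bone): bone=11 coal=1
After 5 (gather 2 bone): bone=13 coal=1
After 6 (consume 7 bone): bone=6 coal=1
After 7 (gather 7 clay): bone=6 clay=7 coal=1
After 8 (craft valve): bone=4 clay=4 coal=1 valve=4
After 9 (craft valve): bone=2 clay=1 coal=1 valve=8
After 10 (consume 1 coal): bone=2 clay=1 valve=8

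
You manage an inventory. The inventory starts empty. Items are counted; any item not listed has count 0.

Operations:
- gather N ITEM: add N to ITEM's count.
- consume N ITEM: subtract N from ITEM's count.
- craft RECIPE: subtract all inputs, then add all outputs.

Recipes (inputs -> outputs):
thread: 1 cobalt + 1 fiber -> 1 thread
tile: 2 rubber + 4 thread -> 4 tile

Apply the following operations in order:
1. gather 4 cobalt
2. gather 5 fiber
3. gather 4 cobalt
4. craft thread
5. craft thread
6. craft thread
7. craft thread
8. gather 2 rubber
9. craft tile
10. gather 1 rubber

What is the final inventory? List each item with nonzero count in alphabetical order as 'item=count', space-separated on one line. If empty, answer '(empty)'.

Answer: cobalt=4 fiber=1 rubber=1 tile=4

Derivation:
After 1 (gather 4 cobalt): cobalt=4
After 2 (gather 5 fiber): cobalt=4 fiber=5
After 3 (gather 4 cobalt): cobalt=8 fiber=5
After 4 (craft thread): cobalt=7 fiber=4 thread=1
After 5 (craft thread): cobalt=6 fiber=3 thread=2
After 6 (craft thread): cobalt=5 fiber=2 thread=3
After 7 (craft thread): cobalt=4 fiber=1 thread=4
After 8 (gather 2 rubber): cobalt=4 fiber=1 rubber=2 thread=4
After 9 (craft tile): cobalt=4 fiber=1 tile=4
After 10 (gather 1 rubber): cobalt=4 fiber=1 rubber=1 tile=4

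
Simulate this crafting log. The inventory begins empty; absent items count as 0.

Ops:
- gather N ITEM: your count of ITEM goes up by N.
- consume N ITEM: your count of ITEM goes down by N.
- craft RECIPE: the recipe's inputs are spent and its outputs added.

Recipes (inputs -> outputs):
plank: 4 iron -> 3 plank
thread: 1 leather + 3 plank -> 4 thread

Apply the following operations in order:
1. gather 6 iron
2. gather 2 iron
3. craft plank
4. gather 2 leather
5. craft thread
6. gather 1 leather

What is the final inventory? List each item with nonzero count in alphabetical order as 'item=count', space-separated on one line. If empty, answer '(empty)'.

After 1 (gather 6 iron): iron=6
After 2 (gather 2 iron): iron=8
After 3 (craft plank): iron=4 plank=3
After 4 (gather 2 leather): iron=4 leather=2 plank=3
After 5 (craft thread): iron=4 leather=1 thread=4
After 6 (gather 1 leather): iron=4 leather=2 thread=4

Answer: iron=4 leather=2 thread=4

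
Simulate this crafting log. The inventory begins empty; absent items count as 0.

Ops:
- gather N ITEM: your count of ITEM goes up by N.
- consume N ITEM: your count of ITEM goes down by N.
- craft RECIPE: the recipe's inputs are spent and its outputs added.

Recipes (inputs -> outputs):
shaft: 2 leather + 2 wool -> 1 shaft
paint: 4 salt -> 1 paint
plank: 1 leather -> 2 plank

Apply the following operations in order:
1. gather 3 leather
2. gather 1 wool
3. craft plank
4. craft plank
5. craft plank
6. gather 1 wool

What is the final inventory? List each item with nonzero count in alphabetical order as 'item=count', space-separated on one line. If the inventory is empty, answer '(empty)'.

After 1 (gather 3 leather): leather=3
After 2 (gather 1 wool): leather=3 wool=1
After 3 (craft plank): leather=2 plank=2 wool=1
After 4 (craft plank): leather=1 plank=4 wool=1
After 5 (craft plank): plank=6 wool=1
After 6 (gather 1 wool): plank=6 wool=2

Answer: plank=6 wool=2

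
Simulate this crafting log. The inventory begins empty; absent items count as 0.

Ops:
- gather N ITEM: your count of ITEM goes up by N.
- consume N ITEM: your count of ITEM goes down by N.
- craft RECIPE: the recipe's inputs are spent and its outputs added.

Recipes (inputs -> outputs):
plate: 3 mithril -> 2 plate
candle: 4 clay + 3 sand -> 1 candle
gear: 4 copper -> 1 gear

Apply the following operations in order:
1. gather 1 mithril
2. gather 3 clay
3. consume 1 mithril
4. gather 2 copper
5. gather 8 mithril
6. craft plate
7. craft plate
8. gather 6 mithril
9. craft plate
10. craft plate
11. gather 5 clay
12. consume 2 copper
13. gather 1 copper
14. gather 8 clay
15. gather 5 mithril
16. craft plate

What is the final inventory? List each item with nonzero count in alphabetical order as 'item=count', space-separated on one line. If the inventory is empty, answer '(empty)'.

Answer: clay=16 copper=1 mithril=4 plate=10

Derivation:
After 1 (gather 1 mithril): mithril=1
After 2 (gather 3 clay): clay=3 mithril=1
After 3 (consume 1 mithril): clay=3
After 4 (gather 2 copper): clay=3 copper=2
After 5 (gather 8 mithril): clay=3 copper=2 mithril=8
After 6 (craft plate): clay=3 copper=2 mithril=5 plate=2
After 7 (craft plate): clay=3 copper=2 mithril=2 plate=4
After 8 (gather 6 mithril): clay=3 copper=2 mithril=8 plate=4
After 9 (craft plate): clay=3 copper=2 mithril=5 plate=6
After 10 (craft plate): clay=3 copper=2 mithril=2 plate=8
After 11 (gather 5 clay): clay=8 copper=2 mithril=2 plate=8
After 12 (consume 2 copper): clay=8 mithril=2 plate=8
After 13 (gather 1 copper): clay=8 copper=1 mithril=2 plate=8
After 14 (gather 8 clay): clay=16 copper=1 mithril=2 plate=8
After 15 (gather 5 mithril): clay=16 copper=1 mithril=7 plate=8
After 16 (craft plate): clay=16 copper=1 mithril=4 plate=10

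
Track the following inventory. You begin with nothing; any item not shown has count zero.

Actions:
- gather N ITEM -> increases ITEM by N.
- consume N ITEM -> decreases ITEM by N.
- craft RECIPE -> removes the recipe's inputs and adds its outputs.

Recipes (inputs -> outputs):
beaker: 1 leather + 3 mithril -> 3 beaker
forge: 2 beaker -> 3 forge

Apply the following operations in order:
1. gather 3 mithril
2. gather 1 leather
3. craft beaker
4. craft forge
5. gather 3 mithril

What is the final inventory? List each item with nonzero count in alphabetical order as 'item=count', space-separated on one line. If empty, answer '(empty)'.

Answer: beaker=1 forge=3 mithril=3

Derivation:
After 1 (gather 3 mithril): mithril=3
After 2 (gather 1 leather): leather=1 mithril=3
After 3 (craft beaker): beaker=3
After 4 (craft forge): beaker=1 forge=3
After 5 (gather 3 mithril): beaker=1 forge=3 mithril=3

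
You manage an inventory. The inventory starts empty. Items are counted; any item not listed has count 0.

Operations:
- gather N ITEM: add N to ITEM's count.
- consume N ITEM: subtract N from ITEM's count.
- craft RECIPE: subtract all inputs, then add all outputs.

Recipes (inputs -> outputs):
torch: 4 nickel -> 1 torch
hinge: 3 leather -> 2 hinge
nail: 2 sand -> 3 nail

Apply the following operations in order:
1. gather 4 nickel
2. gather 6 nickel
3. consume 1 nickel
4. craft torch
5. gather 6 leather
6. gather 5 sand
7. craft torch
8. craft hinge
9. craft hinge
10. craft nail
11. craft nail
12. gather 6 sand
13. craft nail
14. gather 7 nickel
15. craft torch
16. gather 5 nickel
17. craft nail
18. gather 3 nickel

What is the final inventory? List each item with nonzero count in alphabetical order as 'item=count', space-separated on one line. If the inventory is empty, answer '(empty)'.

After 1 (gather 4 nickel): nickel=4
After 2 (gather 6 nickel): nickel=10
After 3 (consume 1 nickel): nickel=9
After 4 (craft torch): nickel=5 torch=1
After 5 (gather 6 leather): leather=6 nickel=5 torch=1
After 6 (gather 5 sand): leather=6 nickel=5 sand=5 torch=1
After 7 (craft torch): leather=6 nickel=1 sand=5 torch=2
After 8 (craft hinge): hinge=2 leather=3 nickel=1 sand=5 torch=2
After 9 (craft hinge): hinge=4 nickel=1 sand=5 torch=2
After 10 (craft nail): hinge=4 nail=3 nickel=1 sand=3 torch=2
After 11 (craft nail): hinge=4 nail=6 nickel=1 sand=1 torch=2
After 12 (gather 6 sand): hinge=4 nail=6 nickel=1 sand=7 torch=2
After 13 (craft nail): hinge=4 nail=9 nickel=1 sand=5 torch=2
After 14 (gather 7 nickel): hinge=4 nail=9 nickel=8 sand=5 torch=2
After 15 (craft torch): hinge=4 nail=9 nickel=4 sand=5 torch=3
After 16 (gather 5 nickel): hinge=4 nail=9 nickel=9 sand=5 torch=3
After 17 (craft nail): hinge=4 nail=12 nickel=9 sand=3 torch=3
After 18 (gather 3 nickel): hinge=4 nail=12 nickel=12 sand=3 torch=3

Answer: hinge=4 nail=12 nickel=12 sand=3 torch=3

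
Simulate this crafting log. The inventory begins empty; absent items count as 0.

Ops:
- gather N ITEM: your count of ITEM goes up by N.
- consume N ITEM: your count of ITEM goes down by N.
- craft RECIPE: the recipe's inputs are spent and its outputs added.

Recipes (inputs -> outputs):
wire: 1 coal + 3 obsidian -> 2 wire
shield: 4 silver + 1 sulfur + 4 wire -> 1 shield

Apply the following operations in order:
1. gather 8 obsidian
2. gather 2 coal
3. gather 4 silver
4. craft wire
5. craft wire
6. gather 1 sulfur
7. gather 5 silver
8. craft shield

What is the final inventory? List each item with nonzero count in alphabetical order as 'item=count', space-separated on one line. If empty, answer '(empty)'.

Answer: obsidian=2 shield=1 silver=5

Derivation:
After 1 (gather 8 obsidian): obsidian=8
After 2 (gather 2 coal): coal=2 obsidian=8
After 3 (gather 4 silver): coal=2 obsidian=8 silver=4
After 4 (craft wire): coal=1 obsidian=5 silver=4 wire=2
After 5 (craft wire): obsidian=2 silver=4 wire=4
After 6 (gather 1 sulfur): obsidian=2 silver=4 sulfur=1 wire=4
After 7 (gather 5 silver): obsidian=2 silver=9 sulfur=1 wire=4
After 8 (craft shield): obsidian=2 shield=1 silver=5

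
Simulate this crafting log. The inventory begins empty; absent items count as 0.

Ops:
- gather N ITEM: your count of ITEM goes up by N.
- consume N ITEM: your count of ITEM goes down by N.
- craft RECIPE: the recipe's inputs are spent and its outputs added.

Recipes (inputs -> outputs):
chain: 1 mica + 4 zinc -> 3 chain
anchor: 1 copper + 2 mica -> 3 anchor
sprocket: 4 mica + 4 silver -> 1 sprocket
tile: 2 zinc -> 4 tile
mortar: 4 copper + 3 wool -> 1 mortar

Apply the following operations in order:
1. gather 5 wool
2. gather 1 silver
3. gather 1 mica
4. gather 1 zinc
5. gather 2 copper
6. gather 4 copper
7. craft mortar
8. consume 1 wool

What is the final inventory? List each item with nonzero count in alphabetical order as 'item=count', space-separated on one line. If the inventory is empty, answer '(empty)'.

Answer: copper=2 mica=1 mortar=1 silver=1 wool=1 zinc=1

Derivation:
After 1 (gather 5 wool): wool=5
After 2 (gather 1 silver): silver=1 wool=5
After 3 (gather 1 mica): mica=1 silver=1 wool=5
After 4 (gather 1 zinc): mica=1 silver=1 wool=5 zinc=1
After 5 (gather 2 copper): copper=2 mica=1 silver=1 wool=5 zinc=1
After 6 (gather 4 copper): copper=6 mica=1 silver=1 wool=5 zinc=1
After 7 (craft mortar): copper=2 mica=1 mortar=1 silver=1 wool=2 zinc=1
After 8 (consume 1 wool): copper=2 mica=1 mortar=1 silver=1 wool=1 zinc=1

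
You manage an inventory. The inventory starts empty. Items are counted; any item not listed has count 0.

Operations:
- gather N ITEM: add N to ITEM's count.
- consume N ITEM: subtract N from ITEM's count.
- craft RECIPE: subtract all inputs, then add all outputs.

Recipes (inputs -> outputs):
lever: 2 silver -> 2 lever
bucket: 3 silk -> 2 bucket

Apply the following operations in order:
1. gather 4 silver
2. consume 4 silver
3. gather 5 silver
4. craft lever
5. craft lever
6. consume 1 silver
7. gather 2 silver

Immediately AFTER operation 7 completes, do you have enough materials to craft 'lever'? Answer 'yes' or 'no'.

After 1 (gather 4 silver): silver=4
After 2 (consume 4 silver): (empty)
After 3 (gather 5 silver): silver=5
After 4 (craft lever): lever=2 silver=3
After 5 (craft lever): lever=4 silver=1
After 6 (consume 1 silver): lever=4
After 7 (gather 2 silver): lever=4 silver=2

Answer: yes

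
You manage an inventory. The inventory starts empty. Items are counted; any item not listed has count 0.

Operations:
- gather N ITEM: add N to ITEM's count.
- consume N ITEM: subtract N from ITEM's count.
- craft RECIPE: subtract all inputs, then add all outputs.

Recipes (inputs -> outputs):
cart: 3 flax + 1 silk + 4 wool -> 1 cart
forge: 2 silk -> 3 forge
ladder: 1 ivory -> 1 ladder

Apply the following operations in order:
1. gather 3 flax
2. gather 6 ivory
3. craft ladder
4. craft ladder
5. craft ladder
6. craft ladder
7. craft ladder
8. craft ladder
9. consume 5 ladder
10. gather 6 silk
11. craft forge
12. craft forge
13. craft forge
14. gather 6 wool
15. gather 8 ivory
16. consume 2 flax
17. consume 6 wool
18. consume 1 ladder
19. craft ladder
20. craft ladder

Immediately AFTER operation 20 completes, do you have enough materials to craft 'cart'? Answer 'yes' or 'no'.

Answer: no

Derivation:
After 1 (gather 3 flax): flax=3
After 2 (gather 6 ivory): flax=3 ivory=6
After 3 (craft ladder): flax=3 ivory=5 ladder=1
After 4 (craft ladder): flax=3 ivory=4 ladder=2
After 5 (craft ladder): flax=3 ivory=3 ladder=3
After 6 (craft ladder): flax=3 ivory=2 ladder=4
After 7 (craft ladder): flax=3 ivory=1 ladder=5
After 8 (craft ladder): flax=3 ladder=6
After 9 (consume 5 ladder): flax=3 ladder=1
After 10 (gather 6 silk): flax=3 ladder=1 silk=6
After 11 (craft forge): flax=3 forge=3 ladder=1 silk=4
After 12 (craft forge): flax=3 forge=6 ladder=1 silk=2
After 13 (craft forge): flax=3 forge=9 ladder=1
After 14 (gather 6 wool): flax=3 forge=9 ladder=1 wool=6
After 15 (gather 8 ivory): flax=3 forge=9 ivory=8 ladder=1 wool=6
After 16 (consume 2 flax): flax=1 forge=9 ivory=8 ladder=1 wool=6
After 17 (consume 6 wool): flax=1 forge=9 ivory=8 ladder=1
After 18 (consume 1 ladder): flax=1 forge=9 ivory=8
After 19 (craft ladder): flax=1 forge=9 ivory=7 ladder=1
After 20 (craft ladder): flax=1 forge=9 ivory=6 ladder=2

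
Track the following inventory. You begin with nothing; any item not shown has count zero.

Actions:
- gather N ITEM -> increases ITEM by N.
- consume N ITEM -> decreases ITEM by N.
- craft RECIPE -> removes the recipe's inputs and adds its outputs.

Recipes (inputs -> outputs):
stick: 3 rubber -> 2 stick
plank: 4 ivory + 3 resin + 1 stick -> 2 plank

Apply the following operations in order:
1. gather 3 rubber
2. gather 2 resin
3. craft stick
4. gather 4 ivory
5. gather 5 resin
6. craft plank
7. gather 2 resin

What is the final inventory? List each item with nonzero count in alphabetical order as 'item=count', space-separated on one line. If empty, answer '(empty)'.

Answer: plank=2 resin=6 stick=1

Derivation:
After 1 (gather 3 rubber): rubber=3
After 2 (gather 2 resin): resin=2 rubber=3
After 3 (craft stick): resin=2 stick=2
After 4 (gather 4 ivory): ivory=4 resin=2 stick=2
After 5 (gather 5 resin): ivory=4 resin=7 stick=2
After 6 (craft plank): plank=2 resin=4 stick=1
After 7 (gather 2 resin): plank=2 resin=6 stick=1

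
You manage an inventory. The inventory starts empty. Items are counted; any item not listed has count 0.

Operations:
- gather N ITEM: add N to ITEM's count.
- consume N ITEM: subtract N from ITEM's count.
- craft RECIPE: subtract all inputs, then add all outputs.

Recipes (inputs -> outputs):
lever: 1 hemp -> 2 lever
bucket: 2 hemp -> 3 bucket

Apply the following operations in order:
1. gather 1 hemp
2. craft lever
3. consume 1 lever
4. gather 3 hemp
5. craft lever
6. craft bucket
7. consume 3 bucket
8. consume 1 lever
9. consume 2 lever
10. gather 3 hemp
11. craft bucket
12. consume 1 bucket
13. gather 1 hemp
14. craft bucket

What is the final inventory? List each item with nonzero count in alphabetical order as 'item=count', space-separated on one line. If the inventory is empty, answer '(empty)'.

After 1 (gather 1 hemp): hemp=1
After 2 (craft lever): lever=2
After 3 (consume 1 lever): lever=1
After 4 (gather 3 hemp): hemp=3 lever=1
After 5 (craft lever): hemp=2 lever=3
After 6 (craft bucket): bucket=3 lever=3
After 7 (consume 3 bucket): lever=3
After 8 (consume 1 lever): lever=2
After 9 (consume 2 lever): (empty)
After 10 (gather 3 hemp): hemp=3
After 11 (craft bucket): bucket=3 hemp=1
After 12 (consume 1 bucket): bucket=2 hemp=1
After 13 (gather 1 hemp): bucket=2 hemp=2
After 14 (craft bucket): bucket=5

Answer: bucket=5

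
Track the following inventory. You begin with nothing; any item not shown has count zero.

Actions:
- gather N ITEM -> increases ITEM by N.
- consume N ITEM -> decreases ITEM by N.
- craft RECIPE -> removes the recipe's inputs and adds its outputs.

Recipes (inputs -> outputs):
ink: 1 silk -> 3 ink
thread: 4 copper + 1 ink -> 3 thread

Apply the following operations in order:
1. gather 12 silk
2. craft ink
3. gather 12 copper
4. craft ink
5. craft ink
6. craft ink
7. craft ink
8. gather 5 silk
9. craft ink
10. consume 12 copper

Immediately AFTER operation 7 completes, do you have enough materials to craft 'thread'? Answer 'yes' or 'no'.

After 1 (gather 12 silk): silk=12
After 2 (craft ink): ink=3 silk=11
After 3 (gather 12 copper): copper=12 ink=3 silk=11
After 4 (craft ink): copper=12 ink=6 silk=10
After 5 (craft ink): copper=12 ink=9 silk=9
After 6 (craft ink): copper=12 ink=12 silk=8
After 7 (craft ink): copper=12 ink=15 silk=7

Answer: yes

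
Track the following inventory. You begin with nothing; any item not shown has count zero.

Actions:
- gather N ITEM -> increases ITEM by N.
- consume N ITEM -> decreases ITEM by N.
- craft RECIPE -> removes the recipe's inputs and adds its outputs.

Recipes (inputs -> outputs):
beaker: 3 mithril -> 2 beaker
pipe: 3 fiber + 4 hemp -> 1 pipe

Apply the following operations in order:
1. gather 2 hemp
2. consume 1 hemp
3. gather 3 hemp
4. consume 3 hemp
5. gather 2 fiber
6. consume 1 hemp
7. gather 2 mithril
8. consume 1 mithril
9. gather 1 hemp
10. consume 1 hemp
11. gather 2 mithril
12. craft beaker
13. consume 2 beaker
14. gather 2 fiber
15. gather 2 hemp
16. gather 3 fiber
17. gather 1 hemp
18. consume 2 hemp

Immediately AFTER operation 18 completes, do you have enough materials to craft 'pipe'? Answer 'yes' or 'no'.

Answer: no

Derivation:
After 1 (gather 2 hemp): hemp=2
After 2 (consume 1 hemp): hemp=1
After 3 (gather 3 hemp): hemp=4
After 4 (consume 3 hemp): hemp=1
After 5 (gather 2 fiber): fiber=2 hemp=1
After 6 (consume 1 hemp): fiber=2
After 7 (gather 2 mithril): fiber=2 mithril=2
After 8 (consume 1 mithril): fiber=2 mithril=1
After 9 (gather 1 hemp): fiber=2 hemp=1 mithril=1
After 10 (consume 1 hemp): fiber=2 mithril=1
After 11 (gather 2 mithril): fiber=2 mithril=3
After 12 (craft beaker): beaker=2 fiber=2
After 13 (consume 2 beaker): fiber=2
After 14 (gather 2 fiber): fiber=4
After 15 (gather 2 hemp): fiber=4 hemp=2
After 16 (gather 3 fiber): fiber=7 hemp=2
After 17 (gather 1 hemp): fiber=7 hemp=3
After 18 (consume 2 hemp): fiber=7 hemp=1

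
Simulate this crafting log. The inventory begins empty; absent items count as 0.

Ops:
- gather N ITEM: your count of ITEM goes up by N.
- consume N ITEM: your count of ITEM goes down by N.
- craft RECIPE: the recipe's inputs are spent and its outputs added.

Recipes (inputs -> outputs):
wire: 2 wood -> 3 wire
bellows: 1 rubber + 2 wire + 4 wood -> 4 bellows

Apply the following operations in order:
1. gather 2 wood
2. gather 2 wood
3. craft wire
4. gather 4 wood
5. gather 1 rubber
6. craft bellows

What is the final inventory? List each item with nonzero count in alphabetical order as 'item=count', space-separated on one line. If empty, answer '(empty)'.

After 1 (gather 2 wood): wood=2
After 2 (gather 2 wood): wood=4
After 3 (craft wire): wire=3 wood=2
After 4 (gather 4 wood): wire=3 wood=6
After 5 (gather 1 rubber): rubber=1 wire=3 wood=6
After 6 (craft bellows): bellows=4 wire=1 wood=2

Answer: bellows=4 wire=1 wood=2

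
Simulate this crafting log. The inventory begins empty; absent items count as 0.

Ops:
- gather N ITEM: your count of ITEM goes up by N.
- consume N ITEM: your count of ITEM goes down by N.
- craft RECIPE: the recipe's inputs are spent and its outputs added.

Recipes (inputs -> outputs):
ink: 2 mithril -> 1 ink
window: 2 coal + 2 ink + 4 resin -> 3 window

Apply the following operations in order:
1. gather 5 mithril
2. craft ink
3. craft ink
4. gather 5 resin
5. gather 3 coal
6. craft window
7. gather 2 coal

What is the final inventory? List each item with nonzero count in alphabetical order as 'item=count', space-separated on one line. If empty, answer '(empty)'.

Answer: coal=3 mithril=1 resin=1 window=3

Derivation:
After 1 (gather 5 mithril): mithril=5
After 2 (craft ink): ink=1 mithril=3
After 3 (craft ink): ink=2 mithril=1
After 4 (gather 5 resin): ink=2 mithril=1 resin=5
After 5 (gather 3 coal): coal=3 ink=2 mithril=1 resin=5
After 6 (craft window): coal=1 mithril=1 resin=1 window=3
After 7 (gather 2 coal): coal=3 mithril=1 resin=1 window=3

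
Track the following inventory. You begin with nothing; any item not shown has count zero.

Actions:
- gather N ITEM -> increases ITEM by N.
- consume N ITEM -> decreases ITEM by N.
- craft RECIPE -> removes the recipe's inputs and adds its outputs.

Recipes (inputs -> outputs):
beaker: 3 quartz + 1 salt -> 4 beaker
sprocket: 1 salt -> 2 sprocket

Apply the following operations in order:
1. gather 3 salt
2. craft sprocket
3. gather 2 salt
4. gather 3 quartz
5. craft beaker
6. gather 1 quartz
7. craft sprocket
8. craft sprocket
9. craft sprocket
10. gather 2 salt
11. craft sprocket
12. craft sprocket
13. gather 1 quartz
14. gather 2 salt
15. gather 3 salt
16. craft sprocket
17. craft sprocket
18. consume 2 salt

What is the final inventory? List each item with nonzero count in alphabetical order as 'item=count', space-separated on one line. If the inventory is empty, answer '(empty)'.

After 1 (gather 3 salt): salt=3
After 2 (craft sprocket): salt=2 sprocket=2
After 3 (gather 2 salt): salt=4 sprocket=2
After 4 (gather 3 quartz): quartz=3 salt=4 sprocket=2
After 5 (craft beaker): beaker=4 salt=3 sprocket=2
After 6 (gather 1 quartz): beaker=4 quartz=1 salt=3 sprocket=2
After 7 (craft sprocket): beaker=4 quartz=1 salt=2 sprocket=4
After 8 (craft sprocket): beaker=4 quartz=1 salt=1 sprocket=6
After 9 (craft sprocket): beaker=4 quartz=1 sprocket=8
After 10 (gather 2 salt): beaker=4 quartz=1 salt=2 sprocket=8
After 11 (craft sprocket): beaker=4 quartz=1 salt=1 sprocket=10
After 12 (craft sprocket): beaker=4 quartz=1 sprocket=12
After 13 (gather 1 quartz): beaker=4 quartz=2 sprocket=12
After 14 (gather 2 salt): beaker=4 quartz=2 salt=2 sprocket=12
After 15 (gather 3 salt): beaker=4 quartz=2 salt=5 sprocket=12
After 16 (craft sprocket): beaker=4 quartz=2 salt=4 sprocket=14
After 17 (craft sprocket): beaker=4 quartz=2 salt=3 sprocket=16
After 18 (consume 2 salt): beaker=4 quartz=2 salt=1 sprocket=16

Answer: beaker=4 quartz=2 salt=1 sprocket=16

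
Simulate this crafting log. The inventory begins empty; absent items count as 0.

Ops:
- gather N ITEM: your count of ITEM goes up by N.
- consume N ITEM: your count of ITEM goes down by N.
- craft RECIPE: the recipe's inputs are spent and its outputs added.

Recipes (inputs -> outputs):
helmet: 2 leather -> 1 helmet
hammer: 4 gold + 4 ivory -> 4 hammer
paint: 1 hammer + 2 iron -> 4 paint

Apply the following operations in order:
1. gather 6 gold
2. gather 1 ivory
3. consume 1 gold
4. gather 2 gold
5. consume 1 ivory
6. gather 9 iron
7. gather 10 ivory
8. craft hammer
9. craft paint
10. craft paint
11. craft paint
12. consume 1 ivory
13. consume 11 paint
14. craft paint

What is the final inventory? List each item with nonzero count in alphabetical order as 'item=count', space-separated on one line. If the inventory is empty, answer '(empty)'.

Answer: gold=3 iron=1 ivory=5 paint=5

Derivation:
After 1 (gather 6 gold): gold=6
After 2 (gather 1 ivory): gold=6 ivory=1
After 3 (consume 1 gold): gold=5 ivory=1
After 4 (gather 2 gold): gold=7 ivory=1
After 5 (consume 1 ivory): gold=7
After 6 (gather 9 iron): gold=7 iron=9
After 7 (gather 10 ivory): gold=7 iron=9 ivory=10
After 8 (craft hammer): gold=3 hammer=4 iron=9 ivory=6
After 9 (craft paint): gold=3 hammer=3 iron=7 ivory=6 paint=4
After 10 (craft paint): gold=3 hammer=2 iron=5 ivory=6 paint=8
After 11 (craft paint): gold=3 hammer=1 iron=3 ivory=6 paint=12
After 12 (consume 1 ivory): gold=3 hammer=1 iron=3 ivory=5 paint=12
After 13 (consume 11 paint): gold=3 hammer=1 iron=3 ivory=5 paint=1
After 14 (craft paint): gold=3 iron=1 ivory=5 paint=5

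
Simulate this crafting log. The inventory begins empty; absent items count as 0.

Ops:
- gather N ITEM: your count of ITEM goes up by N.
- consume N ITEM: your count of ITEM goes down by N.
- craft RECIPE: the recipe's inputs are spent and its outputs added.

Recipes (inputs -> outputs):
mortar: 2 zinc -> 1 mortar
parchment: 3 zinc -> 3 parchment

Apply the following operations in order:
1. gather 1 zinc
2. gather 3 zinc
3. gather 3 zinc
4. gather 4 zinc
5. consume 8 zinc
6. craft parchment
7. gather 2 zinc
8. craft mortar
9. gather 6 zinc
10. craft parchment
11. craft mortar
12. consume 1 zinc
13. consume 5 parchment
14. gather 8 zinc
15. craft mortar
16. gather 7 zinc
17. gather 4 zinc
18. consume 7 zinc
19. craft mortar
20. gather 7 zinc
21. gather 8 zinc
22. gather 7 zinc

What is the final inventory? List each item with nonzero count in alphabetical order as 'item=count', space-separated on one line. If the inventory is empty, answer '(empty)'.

After 1 (gather 1 zinc): zinc=1
After 2 (gather 3 zinc): zinc=4
After 3 (gather 3 zinc): zinc=7
After 4 (gather 4 zinc): zinc=11
After 5 (consume 8 zinc): zinc=3
After 6 (craft parchment): parchment=3
After 7 (gather 2 zinc): parchment=3 zinc=2
After 8 (craft mortar): mortar=1 parchment=3
After 9 (gather 6 zinc): mortar=1 parchment=3 zinc=6
After 10 (craft parchment): mortar=1 parchment=6 zinc=3
After 11 (craft mortar): mortar=2 parchment=6 zinc=1
After 12 (consume 1 zinc): mortar=2 parchment=6
After 13 (consume 5 parchment): mortar=2 parchment=1
After 14 (gather 8 zinc): mortar=2 parchment=1 zinc=8
After 15 (craft mortar): mortar=3 parchment=1 zinc=6
After 16 (gather 7 zinc): mortar=3 parchment=1 zinc=13
After 17 (gather 4 zinc): mortar=3 parchment=1 zinc=17
After 18 (consume 7 zinc): mortar=3 parchment=1 zinc=10
After 19 (craft mortar): mortar=4 parchment=1 zinc=8
After 20 (gather 7 zinc): mortar=4 parchment=1 zinc=15
After 21 (gather 8 zinc): mortar=4 parchment=1 zinc=23
After 22 (gather 7 zinc): mortar=4 parchment=1 zinc=30

Answer: mortar=4 parchment=1 zinc=30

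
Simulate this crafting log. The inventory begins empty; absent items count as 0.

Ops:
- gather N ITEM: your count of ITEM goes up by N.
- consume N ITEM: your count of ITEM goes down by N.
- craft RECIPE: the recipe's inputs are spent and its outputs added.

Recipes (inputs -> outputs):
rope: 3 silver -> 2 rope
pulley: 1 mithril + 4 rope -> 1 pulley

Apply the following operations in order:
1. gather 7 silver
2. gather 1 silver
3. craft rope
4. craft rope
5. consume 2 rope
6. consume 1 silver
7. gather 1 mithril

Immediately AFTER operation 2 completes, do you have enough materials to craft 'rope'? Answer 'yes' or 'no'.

After 1 (gather 7 silver): silver=7
After 2 (gather 1 silver): silver=8

Answer: yes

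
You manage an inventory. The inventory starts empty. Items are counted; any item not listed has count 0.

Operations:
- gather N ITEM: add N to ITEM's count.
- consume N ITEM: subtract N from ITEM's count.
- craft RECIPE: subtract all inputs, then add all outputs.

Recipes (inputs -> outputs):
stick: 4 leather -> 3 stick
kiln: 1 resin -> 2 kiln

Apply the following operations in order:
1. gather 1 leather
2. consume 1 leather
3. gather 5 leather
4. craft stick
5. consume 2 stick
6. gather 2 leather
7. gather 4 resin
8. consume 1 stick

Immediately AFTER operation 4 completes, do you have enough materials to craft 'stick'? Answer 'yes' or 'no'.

Answer: no

Derivation:
After 1 (gather 1 leather): leather=1
After 2 (consume 1 leather): (empty)
After 3 (gather 5 leather): leather=5
After 4 (craft stick): leather=1 stick=3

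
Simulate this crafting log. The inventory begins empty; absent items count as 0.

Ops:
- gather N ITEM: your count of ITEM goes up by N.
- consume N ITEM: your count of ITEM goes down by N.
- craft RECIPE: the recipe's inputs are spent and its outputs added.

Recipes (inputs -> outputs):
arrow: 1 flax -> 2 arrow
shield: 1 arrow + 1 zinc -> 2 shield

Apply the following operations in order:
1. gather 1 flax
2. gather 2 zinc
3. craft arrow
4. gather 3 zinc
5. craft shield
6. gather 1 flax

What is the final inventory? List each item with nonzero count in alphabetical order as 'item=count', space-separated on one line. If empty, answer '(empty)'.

After 1 (gather 1 flax): flax=1
After 2 (gather 2 zinc): flax=1 zinc=2
After 3 (craft arrow): arrow=2 zinc=2
After 4 (gather 3 zinc): arrow=2 zinc=5
After 5 (craft shield): arrow=1 shield=2 zinc=4
After 6 (gather 1 flax): arrow=1 flax=1 shield=2 zinc=4

Answer: arrow=1 flax=1 shield=2 zinc=4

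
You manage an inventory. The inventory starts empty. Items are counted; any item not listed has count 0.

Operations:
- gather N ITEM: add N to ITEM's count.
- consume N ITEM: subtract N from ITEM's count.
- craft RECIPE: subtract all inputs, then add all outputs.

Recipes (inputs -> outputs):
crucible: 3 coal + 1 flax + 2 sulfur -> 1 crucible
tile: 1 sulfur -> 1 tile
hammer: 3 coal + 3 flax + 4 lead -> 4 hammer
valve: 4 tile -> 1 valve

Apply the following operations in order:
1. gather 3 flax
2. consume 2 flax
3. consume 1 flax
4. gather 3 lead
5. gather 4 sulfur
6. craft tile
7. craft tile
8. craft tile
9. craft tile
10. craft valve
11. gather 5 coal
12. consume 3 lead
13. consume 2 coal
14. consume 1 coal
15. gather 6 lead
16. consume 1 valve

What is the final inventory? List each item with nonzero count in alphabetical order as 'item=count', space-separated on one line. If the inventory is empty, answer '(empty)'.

Answer: coal=2 lead=6

Derivation:
After 1 (gather 3 flax): flax=3
After 2 (consume 2 flax): flax=1
After 3 (consume 1 flax): (empty)
After 4 (gather 3 lead): lead=3
After 5 (gather 4 sulfur): lead=3 sulfur=4
After 6 (craft tile): lead=3 sulfur=3 tile=1
After 7 (craft tile): lead=3 sulfur=2 tile=2
After 8 (craft tile): lead=3 sulfur=1 tile=3
After 9 (craft tile): lead=3 tile=4
After 10 (craft valve): lead=3 valve=1
After 11 (gather 5 coal): coal=5 lead=3 valve=1
After 12 (consume 3 lead): coal=5 valve=1
After 13 (consume 2 coal): coal=3 valve=1
After 14 (consume 1 coal): coal=2 valve=1
After 15 (gather 6 lead): coal=2 lead=6 valve=1
After 16 (consume 1 valve): coal=2 lead=6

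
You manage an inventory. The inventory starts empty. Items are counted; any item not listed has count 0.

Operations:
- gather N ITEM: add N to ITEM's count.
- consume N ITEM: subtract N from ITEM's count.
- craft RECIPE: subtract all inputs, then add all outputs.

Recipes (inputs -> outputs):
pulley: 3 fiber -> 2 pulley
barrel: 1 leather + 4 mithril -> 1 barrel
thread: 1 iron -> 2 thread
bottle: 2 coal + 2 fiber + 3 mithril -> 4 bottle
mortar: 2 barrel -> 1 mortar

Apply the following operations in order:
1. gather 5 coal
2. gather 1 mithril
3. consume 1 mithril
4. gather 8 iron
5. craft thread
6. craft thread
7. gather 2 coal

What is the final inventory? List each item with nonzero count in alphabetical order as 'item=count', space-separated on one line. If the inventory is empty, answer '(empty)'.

After 1 (gather 5 coal): coal=5
After 2 (gather 1 mithril): coal=5 mithril=1
After 3 (consume 1 mithril): coal=5
After 4 (gather 8 iron): coal=5 iron=8
After 5 (craft thread): coal=5 iron=7 thread=2
After 6 (craft thread): coal=5 iron=6 thread=4
After 7 (gather 2 coal): coal=7 iron=6 thread=4

Answer: coal=7 iron=6 thread=4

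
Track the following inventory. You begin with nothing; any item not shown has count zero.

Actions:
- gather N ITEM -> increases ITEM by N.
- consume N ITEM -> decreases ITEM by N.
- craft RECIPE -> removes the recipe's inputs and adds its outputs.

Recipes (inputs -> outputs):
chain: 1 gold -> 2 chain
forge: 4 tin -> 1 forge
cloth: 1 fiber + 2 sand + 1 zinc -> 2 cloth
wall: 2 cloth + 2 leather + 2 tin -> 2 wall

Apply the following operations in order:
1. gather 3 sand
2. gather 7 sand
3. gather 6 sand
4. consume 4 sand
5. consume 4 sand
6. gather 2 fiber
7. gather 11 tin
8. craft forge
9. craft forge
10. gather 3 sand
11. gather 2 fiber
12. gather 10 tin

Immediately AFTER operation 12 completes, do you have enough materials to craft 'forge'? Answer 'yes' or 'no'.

Answer: yes

Derivation:
After 1 (gather 3 sand): sand=3
After 2 (gather 7 sand): sand=10
After 3 (gather 6 sand): sand=16
After 4 (consume 4 sand): sand=12
After 5 (consume 4 sand): sand=8
After 6 (gather 2 fiber): fiber=2 sand=8
After 7 (gather 11 tin): fiber=2 sand=8 tin=11
After 8 (craft forge): fiber=2 forge=1 sand=8 tin=7
After 9 (craft forge): fiber=2 forge=2 sand=8 tin=3
After 10 (gather 3 sand): fiber=2 forge=2 sand=11 tin=3
After 11 (gather 2 fiber): fiber=4 forge=2 sand=11 tin=3
After 12 (gather 10 tin): fiber=4 forge=2 sand=11 tin=13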